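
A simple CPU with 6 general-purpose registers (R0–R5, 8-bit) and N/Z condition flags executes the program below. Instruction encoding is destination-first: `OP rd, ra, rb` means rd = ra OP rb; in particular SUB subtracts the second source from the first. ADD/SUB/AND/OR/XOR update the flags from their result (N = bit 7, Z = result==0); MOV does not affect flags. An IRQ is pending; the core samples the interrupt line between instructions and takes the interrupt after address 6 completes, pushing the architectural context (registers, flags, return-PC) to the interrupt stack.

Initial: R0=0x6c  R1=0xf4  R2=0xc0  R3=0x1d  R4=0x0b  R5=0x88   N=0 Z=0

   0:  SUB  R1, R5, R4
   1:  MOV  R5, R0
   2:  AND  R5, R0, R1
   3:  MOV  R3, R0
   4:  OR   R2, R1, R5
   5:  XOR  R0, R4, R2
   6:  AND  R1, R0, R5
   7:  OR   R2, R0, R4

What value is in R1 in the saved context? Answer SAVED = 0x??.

after  0: R0=0x6c R1=0x7d R2=0xc0 R3=0x1d R4=0x0b R5=0x88  N=0 Z=0
after  1: R0=0x6c R1=0x7d R2=0xc0 R3=0x1d R4=0x0b R5=0x6c  N=0 Z=0
after  2: R0=0x6c R1=0x7d R2=0xc0 R3=0x1d R4=0x0b R5=0x6c  N=0 Z=0
after  3: R0=0x6c R1=0x7d R2=0xc0 R3=0x6c R4=0x0b R5=0x6c  N=0 Z=0
after  4: R0=0x6c R1=0x7d R2=0x7d R3=0x6c R4=0x0b R5=0x6c  N=0 Z=0
after  5: R0=0x76 R1=0x7d R2=0x7d R3=0x6c R4=0x0b R5=0x6c  N=0 Z=0
after  6: R0=0x76 R1=0x64 R2=0x7d R3=0x6c R4=0x0b R5=0x6c  N=0 Z=0
-- IRQ taken; context saved, return-PC = 7 --

SAVED = 0x64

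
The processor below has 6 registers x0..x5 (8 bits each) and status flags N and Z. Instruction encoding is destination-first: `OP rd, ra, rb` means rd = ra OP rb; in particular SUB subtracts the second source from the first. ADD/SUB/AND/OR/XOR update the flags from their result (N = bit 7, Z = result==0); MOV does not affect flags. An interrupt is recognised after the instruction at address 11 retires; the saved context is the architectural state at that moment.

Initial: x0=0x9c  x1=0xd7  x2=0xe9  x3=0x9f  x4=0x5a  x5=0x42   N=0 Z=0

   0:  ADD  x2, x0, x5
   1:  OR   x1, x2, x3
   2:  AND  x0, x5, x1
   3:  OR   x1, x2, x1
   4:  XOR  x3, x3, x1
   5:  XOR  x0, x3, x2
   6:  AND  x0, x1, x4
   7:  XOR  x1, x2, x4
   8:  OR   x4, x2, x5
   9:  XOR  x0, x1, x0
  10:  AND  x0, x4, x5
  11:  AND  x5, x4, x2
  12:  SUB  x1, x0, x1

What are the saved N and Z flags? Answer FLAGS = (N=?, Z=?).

FLAGS = (N=1, Z=0)

after  0: x0=0x9c x1=0xd7 x2=0xde x3=0x9f x4=0x5a x5=0x42  N=1 Z=0
after  1: x0=0x9c x1=0xdf x2=0xde x3=0x9f x4=0x5a x5=0x42  N=1 Z=0
after  2: x0=0x42 x1=0xdf x2=0xde x3=0x9f x4=0x5a x5=0x42  N=0 Z=0
after  3: x0=0x42 x1=0xdf x2=0xde x3=0x9f x4=0x5a x5=0x42  N=1 Z=0
after  4: x0=0x42 x1=0xdf x2=0xde x3=0x40 x4=0x5a x5=0x42  N=0 Z=0
after  5: x0=0x9e x1=0xdf x2=0xde x3=0x40 x4=0x5a x5=0x42  N=1 Z=0
after  6: x0=0x5a x1=0xdf x2=0xde x3=0x40 x4=0x5a x5=0x42  N=0 Z=0
after  7: x0=0x5a x1=0x84 x2=0xde x3=0x40 x4=0x5a x5=0x42  N=1 Z=0
after  8: x0=0x5a x1=0x84 x2=0xde x3=0x40 x4=0xde x5=0x42  N=1 Z=0
after  9: x0=0xde x1=0x84 x2=0xde x3=0x40 x4=0xde x5=0x42  N=1 Z=0
after 10: x0=0x42 x1=0x84 x2=0xde x3=0x40 x4=0xde x5=0x42  N=0 Z=0
after 11: x0=0x42 x1=0x84 x2=0xde x3=0x40 x4=0xde x5=0xde  N=1 Z=0
-- IRQ taken; context saved, return-PC = 12 --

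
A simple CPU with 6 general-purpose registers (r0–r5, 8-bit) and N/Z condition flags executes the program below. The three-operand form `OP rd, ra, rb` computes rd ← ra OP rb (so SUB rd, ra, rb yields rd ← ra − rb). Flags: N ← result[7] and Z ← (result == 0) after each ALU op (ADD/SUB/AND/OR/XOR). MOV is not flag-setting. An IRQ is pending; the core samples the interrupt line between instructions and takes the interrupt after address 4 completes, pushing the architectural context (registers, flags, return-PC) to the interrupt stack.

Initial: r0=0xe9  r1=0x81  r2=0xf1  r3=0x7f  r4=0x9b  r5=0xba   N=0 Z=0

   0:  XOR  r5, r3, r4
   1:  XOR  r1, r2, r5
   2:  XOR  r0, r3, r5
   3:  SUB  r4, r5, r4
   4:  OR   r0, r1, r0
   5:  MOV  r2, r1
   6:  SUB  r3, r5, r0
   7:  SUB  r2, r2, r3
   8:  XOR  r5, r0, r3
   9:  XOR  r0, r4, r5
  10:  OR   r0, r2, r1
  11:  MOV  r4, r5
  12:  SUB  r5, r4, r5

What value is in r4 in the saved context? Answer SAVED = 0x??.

after  0: r0=0xe9 r1=0x81 r2=0xf1 r3=0x7f r4=0x9b r5=0xe4  N=1 Z=0
after  1: r0=0xe9 r1=0x15 r2=0xf1 r3=0x7f r4=0x9b r5=0xe4  N=0 Z=0
after  2: r0=0x9b r1=0x15 r2=0xf1 r3=0x7f r4=0x9b r5=0xe4  N=1 Z=0
after  3: r0=0x9b r1=0x15 r2=0xf1 r3=0x7f r4=0x49 r5=0xe4  N=0 Z=0
after  4: r0=0x9f r1=0x15 r2=0xf1 r3=0x7f r4=0x49 r5=0xe4  N=1 Z=0
-- IRQ taken; context saved, return-PC = 5 --

SAVED = 0x49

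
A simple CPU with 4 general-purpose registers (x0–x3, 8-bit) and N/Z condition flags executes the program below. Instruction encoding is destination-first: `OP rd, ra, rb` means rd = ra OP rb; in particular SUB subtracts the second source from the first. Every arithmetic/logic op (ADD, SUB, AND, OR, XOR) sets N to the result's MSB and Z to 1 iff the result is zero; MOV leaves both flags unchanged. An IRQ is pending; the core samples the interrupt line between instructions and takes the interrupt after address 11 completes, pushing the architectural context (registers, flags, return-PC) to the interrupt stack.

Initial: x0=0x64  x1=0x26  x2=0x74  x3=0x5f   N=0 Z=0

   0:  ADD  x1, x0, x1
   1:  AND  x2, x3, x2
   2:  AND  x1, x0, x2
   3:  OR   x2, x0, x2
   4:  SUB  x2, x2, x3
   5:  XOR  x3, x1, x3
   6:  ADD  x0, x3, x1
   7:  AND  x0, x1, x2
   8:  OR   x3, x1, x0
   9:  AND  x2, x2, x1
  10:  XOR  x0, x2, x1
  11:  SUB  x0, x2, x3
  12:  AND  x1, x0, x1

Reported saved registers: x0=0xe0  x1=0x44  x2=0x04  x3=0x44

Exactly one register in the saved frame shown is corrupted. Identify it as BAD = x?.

BAD = x0

after  0: x0=0x64 x1=0x8a x2=0x74 x3=0x5f  N=1 Z=0
after  1: x0=0x64 x1=0x8a x2=0x54 x3=0x5f  N=0 Z=0
after  2: x0=0x64 x1=0x44 x2=0x54 x3=0x5f  N=0 Z=0
after  3: x0=0x64 x1=0x44 x2=0x74 x3=0x5f  N=0 Z=0
after  4: x0=0x64 x1=0x44 x2=0x15 x3=0x5f  N=0 Z=0
after  5: x0=0x64 x1=0x44 x2=0x15 x3=0x1b  N=0 Z=0
after  6: x0=0x5f x1=0x44 x2=0x15 x3=0x1b  N=0 Z=0
after  7: x0=0x04 x1=0x44 x2=0x15 x3=0x1b  N=0 Z=0
after  8: x0=0x04 x1=0x44 x2=0x15 x3=0x44  N=0 Z=0
after  9: x0=0x04 x1=0x44 x2=0x04 x3=0x44  N=0 Z=0
after 10: x0=0x40 x1=0x44 x2=0x04 x3=0x44  N=0 Z=0
after 11: x0=0xc0 x1=0x44 x2=0x04 x3=0x44  N=1 Z=0
-- IRQ taken; context saved, return-PC = 12 --
mismatch: x0: reported 0xe0 vs actual 0xc0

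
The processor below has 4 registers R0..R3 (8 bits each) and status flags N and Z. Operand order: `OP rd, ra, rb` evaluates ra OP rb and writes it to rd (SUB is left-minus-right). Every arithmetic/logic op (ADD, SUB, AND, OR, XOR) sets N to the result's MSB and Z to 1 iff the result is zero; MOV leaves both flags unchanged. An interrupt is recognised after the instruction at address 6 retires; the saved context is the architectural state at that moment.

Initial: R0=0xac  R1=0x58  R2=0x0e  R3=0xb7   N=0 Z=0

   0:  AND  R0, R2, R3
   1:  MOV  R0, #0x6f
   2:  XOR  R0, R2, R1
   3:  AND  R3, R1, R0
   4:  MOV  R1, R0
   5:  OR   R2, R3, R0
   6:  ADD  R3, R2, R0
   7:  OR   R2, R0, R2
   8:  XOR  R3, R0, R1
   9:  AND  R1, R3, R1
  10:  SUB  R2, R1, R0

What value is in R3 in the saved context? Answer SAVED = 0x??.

after  0: R0=0x06 R1=0x58 R2=0x0e R3=0xb7  N=0 Z=0
after  1: R0=0x6f R1=0x58 R2=0x0e R3=0xb7  N=0 Z=0
after  2: R0=0x56 R1=0x58 R2=0x0e R3=0xb7  N=0 Z=0
after  3: R0=0x56 R1=0x58 R2=0x0e R3=0x50  N=0 Z=0
after  4: R0=0x56 R1=0x56 R2=0x0e R3=0x50  N=0 Z=0
after  5: R0=0x56 R1=0x56 R2=0x56 R3=0x50  N=0 Z=0
after  6: R0=0x56 R1=0x56 R2=0x56 R3=0xac  N=1 Z=0
-- IRQ taken; context saved, return-PC = 7 --

SAVED = 0xac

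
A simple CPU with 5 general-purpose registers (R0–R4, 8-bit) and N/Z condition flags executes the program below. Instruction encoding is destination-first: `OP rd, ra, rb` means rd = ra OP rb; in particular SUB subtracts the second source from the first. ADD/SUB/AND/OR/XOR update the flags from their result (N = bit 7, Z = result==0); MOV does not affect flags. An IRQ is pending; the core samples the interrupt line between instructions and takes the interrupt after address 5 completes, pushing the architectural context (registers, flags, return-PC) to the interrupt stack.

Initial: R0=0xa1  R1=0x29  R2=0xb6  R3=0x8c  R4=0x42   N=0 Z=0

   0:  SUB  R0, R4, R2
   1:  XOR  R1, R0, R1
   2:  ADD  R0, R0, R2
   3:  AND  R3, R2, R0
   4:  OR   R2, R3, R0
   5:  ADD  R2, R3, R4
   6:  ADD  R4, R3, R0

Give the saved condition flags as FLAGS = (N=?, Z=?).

after  0: R0=0x8c R1=0x29 R2=0xb6 R3=0x8c R4=0x42  N=1 Z=0
after  1: R0=0x8c R1=0xa5 R2=0xb6 R3=0x8c R4=0x42  N=1 Z=0
after  2: R0=0x42 R1=0xa5 R2=0xb6 R3=0x8c R4=0x42  N=0 Z=0
after  3: R0=0x42 R1=0xa5 R2=0xb6 R3=0x02 R4=0x42  N=0 Z=0
after  4: R0=0x42 R1=0xa5 R2=0x42 R3=0x02 R4=0x42  N=0 Z=0
after  5: R0=0x42 R1=0xa5 R2=0x44 R3=0x02 R4=0x42  N=0 Z=0
-- IRQ taken; context saved, return-PC = 6 --

FLAGS = (N=0, Z=0)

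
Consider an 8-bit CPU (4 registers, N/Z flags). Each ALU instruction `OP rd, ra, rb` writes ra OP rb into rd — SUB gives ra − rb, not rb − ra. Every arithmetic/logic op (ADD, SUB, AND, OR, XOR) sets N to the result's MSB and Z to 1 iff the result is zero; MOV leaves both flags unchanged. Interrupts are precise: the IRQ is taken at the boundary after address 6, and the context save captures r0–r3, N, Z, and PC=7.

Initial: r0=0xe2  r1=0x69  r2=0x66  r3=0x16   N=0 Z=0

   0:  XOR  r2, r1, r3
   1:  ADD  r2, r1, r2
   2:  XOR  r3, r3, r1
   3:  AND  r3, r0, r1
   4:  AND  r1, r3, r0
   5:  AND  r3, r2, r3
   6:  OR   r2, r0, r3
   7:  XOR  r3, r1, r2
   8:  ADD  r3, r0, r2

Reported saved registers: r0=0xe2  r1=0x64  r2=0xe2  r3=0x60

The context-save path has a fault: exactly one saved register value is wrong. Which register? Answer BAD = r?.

after  0: r0=0xe2 r1=0x69 r2=0x7f r3=0x16  N=0 Z=0
after  1: r0=0xe2 r1=0x69 r2=0xe8 r3=0x16  N=1 Z=0
after  2: r0=0xe2 r1=0x69 r2=0xe8 r3=0x7f  N=0 Z=0
after  3: r0=0xe2 r1=0x69 r2=0xe8 r3=0x60  N=0 Z=0
after  4: r0=0xe2 r1=0x60 r2=0xe8 r3=0x60  N=0 Z=0
after  5: r0=0xe2 r1=0x60 r2=0xe8 r3=0x60  N=0 Z=0
after  6: r0=0xe2 r1=0x60 r2=0xe2 r3=0x60  N=1 Z=0
-- IRQ taken; context saved, return-PC = 7 --
mismatch: r1: reported 0x64 vs actual 0x60

BAD = r1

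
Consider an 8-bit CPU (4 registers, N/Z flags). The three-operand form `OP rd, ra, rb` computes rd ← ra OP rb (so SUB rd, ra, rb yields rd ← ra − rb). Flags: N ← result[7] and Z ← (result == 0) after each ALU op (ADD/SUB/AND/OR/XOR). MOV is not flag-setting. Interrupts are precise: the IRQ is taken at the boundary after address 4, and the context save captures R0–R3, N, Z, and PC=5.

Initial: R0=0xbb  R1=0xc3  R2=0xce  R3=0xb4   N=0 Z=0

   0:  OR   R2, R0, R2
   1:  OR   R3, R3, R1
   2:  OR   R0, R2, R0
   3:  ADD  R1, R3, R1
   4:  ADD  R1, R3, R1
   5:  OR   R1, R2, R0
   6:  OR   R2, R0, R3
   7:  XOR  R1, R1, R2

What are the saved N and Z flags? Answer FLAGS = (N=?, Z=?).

FLAGS = (N=1, Z=0)

after  0: R0=0xbb R1=0xc3 R2=0xff R3=0xb4  N=1 Z=0
after  1: R0=0xbb R1=0xc3 R2=0xff R3=0xf7  N=1 Z=0
after  2: R0=0xff R1=0xc3 R2=0xff R3=0xf7  N=1 Z=0
after  3: R0=0xff R1=0xba R2=0xff R3=0xf7  N=1 Z=0
after  4: R0=0xff R1=0xb1 R2=0xff R3=0xf7  N=1 Z=0
-- IRQ taken; context saved, return-PC = 5 --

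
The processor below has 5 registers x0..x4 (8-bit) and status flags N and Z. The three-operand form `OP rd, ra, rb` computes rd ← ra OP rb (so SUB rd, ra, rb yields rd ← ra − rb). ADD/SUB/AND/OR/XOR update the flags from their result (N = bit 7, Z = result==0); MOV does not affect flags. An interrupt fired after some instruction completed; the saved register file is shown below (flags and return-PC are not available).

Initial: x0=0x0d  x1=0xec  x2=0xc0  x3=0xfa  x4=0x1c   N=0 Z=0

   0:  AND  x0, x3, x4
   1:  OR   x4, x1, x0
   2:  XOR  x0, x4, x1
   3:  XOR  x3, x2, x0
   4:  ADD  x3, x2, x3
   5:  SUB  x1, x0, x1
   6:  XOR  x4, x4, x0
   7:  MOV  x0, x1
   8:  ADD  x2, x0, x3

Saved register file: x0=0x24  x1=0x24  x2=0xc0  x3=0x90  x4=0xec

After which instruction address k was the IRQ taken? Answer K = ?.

after  0: x0=0x18 x1=0xec x2=0xc0 x3=0xfa x4=0x1c  N=0 Z=0
after  1: x0=0x18 x1=0xec x2=0xc0 x3=0xfa x4=0xfc  N=1 Z=0
after  2: x0=0x10 x1=0xec x2=0xc0 x3=0xfa x4=0xfc  N=0 Z=0
after  3: x0=0x10 x1=0xec x2=0xc0 x3=0xd0 x4=0xfc  N=1 Z=0
after  4: x0=0x10 x1=0xec x2=0xc0 x3=0x90 x4=0xfc  N=1 Z=0
after  5: x0=0x10 x1=0x24 x2=0xc0 x3=0x90 x4=0xfc  N=0 Z=0
after  6: x0=0x10 x1=0x24 x2=0xc0 x3=0x90 x4=0xec  N=1 Z=0
after  7: x0=0x24 x1=0x24 x2=0xc0 x3=0x90 x4=0xec  N=1 Z=0
-- IRQ taken; context saved, return-PC = 8 --

K = 7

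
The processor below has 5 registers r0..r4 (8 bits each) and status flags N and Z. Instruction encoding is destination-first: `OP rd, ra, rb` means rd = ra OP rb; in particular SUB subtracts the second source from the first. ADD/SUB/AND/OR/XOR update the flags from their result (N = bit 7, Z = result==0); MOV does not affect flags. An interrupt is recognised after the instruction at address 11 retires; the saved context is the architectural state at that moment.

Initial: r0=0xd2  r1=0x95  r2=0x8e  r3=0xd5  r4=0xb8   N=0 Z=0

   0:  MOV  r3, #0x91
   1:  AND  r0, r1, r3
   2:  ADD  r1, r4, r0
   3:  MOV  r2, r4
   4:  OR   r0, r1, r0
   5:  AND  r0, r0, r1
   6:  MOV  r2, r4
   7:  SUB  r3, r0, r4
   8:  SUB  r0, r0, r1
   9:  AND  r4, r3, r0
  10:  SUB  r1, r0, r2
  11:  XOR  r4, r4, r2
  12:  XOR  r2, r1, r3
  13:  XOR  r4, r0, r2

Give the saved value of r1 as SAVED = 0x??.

after  0: r0=0xd2 r1=0x95 r2=0x8e r3=0x91 r4=0xb8  N=0 Z=0
after  1: r0=0x91 r1=0x95 r2=0x8e r3=0x91 r4=0xb8  N=1 Z=0
after  2: r0=0x91 r1=0x49 r2=0x8e r3=0x91 r4=0xb8  N=0 Z=0
after  3: r0=0x91 r1=0x49 r2=0xb8 r3=0x91 r4=0xb8  N=0 Z=0
after  4: r0=0xd9 r1=0x49 r2=0xb8 r3=0x91 r4=0xb8  N=1 Z=0
after  5: r0=0x49 r1=0x49 r2=0xb8 r3=0x91 r4=0xb8  N=0 Z=0
after  6: r0=0x49 r1=0x49 r2=0xb8 r3=0x91 r4=0xb8  N=0 Z=0
after  7: r0=0x49 r1=0x49 r2=0xb8 r3=0x91 r4=0xb8  N=1 Z=0
after  8: r0=0x00 r1=0x49 r2=0xb8 r3=0x91 r4=0xb8  N=0 Z=1
after  9: r0=0x00 r1=0x49 r2=0xb8 r3=0x91 r4=0x00  N=0 Z=1
after 10: r0=0x00 r1=0x48 r2=0xb8 r3=0x91 r4=0x00  N=0 Z=0
after 11: r0=0x00 r1=0x48 r2=0xb8 r3=0x91 r4=0xb8  N=1 Z=0
-- IRQ taken; context saved, return-PC = 12 --

SAVED = 0x48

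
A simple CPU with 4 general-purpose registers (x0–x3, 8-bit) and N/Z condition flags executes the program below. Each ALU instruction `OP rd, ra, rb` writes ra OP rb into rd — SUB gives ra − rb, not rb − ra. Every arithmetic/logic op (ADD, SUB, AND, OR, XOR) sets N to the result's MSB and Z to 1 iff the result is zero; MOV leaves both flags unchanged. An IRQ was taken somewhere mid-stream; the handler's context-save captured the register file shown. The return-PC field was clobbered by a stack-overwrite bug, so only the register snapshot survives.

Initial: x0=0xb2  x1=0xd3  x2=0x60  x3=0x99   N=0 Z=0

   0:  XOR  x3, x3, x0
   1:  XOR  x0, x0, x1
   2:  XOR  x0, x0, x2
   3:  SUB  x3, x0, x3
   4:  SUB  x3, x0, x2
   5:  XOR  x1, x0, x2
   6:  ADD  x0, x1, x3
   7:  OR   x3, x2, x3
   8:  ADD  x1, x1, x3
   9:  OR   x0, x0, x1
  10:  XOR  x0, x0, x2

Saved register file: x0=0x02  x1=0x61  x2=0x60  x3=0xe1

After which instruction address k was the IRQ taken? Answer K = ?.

after  0: x0=0xb2 x1=0xd3 x2=0x60 x3=0x2b  N=0 Z=0
after  1: x0=0x61 x1=0xd3 x2=0x60 x3=0x2b  N=0 Z=0
after  2: x0=0x01 x1=0xd3 x2=0x60 x3=0x2b  N=0 Z=0
after  3: x0=0x01 x1=0xd3 x2=0x60 x3=0xd6  N=1 Z=0
after  4: x0=0x01 x1=0xd3 x2=0x60 x3=0xa1  N=1 Z=0
after  5: x0=0x01 x1=0x61 x2=0x60 x3=0xa1  N=0 Z=0
after  6: x0=0x02 x1=0x61 x2=0x60 x3=0xa1  N=0 Z=0
after  7: x0=0x02 x1=0x61 x2=0x60 x3=0xe1  N=1 Z=0
-- IRQ taken; context saved, return-PC = 8 --

K = 7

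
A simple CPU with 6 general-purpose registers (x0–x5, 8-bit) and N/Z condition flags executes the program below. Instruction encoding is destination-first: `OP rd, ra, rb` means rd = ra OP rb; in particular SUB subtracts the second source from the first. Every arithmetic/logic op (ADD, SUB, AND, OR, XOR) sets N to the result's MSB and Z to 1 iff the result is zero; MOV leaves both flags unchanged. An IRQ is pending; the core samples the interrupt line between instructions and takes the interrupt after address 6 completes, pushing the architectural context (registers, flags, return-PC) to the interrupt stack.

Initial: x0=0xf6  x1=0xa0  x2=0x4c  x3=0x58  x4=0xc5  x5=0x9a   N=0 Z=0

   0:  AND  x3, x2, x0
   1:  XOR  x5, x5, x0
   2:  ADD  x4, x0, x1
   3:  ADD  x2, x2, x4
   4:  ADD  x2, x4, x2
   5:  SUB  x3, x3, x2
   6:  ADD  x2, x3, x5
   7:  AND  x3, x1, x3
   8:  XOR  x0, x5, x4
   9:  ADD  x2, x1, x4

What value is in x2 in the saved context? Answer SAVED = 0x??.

after  0: x0=0xf6 x1=0xa0 x2=0x4c x3=0x44 x4=0xc5 x5=0x9a  N=0 Z=0
after  1: x0=0xf6 x1=0xa0 x2=0x4c x3=0x44 x4=0xc5 x5=0x6c  N=0 Z=0
after  2: x0=0xf6 x1=0xa0 x2=0x4c x3=0x44 x4=0x96 x5=0x6c  N=1 Z=0
after  3: x0=0xf6 x1=0xa0 x2=0xe2 x3=0x44 x4=0x96 x5=0x6c  N=1 Z=0
after  4: x0=0xf6 x1=0xa0 x2=0x78 x3=0x44 x4=0x96 x5=0x6c  N=0 Z=0
after  5: x0=0xf6 x1=0xa0 x2=0x78 x3=0xcc x4=0x96 x5=0x6c  N=1 Z=0
after  6: x0=0xf6 x1=0xa0 x2=0x38 x3=0xcc x4=0x96 x5=0x6c  N=0 Z=0
-- IRQ taken; context saved, return-PC = 7 --

SAVED = 0x38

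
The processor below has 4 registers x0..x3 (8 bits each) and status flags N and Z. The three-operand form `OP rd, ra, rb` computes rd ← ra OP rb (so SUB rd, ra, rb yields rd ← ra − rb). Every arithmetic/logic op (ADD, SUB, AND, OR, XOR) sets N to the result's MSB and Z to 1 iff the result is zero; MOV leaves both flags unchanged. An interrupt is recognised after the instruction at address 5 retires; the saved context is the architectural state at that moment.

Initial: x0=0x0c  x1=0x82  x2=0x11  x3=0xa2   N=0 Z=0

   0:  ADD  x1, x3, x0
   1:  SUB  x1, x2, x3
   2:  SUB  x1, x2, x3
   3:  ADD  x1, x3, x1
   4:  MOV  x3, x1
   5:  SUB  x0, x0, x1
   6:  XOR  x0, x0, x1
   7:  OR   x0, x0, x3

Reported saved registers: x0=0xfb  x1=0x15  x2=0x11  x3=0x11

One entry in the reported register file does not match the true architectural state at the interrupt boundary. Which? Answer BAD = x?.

after  0: x0=0x0c x1=0xae x2=0x11 x3=0xa2  N=1 Z=0
after  1: x0=0x0c x1=0x6f x2=0x11 x3=0xa2  N=0 Z=0
after  2: x0=0x0c x1=0x6f x2=0x11 x3=0xa2  N=0 Z=0
after  3: x0=0x0c x1=0x11 x2=0x11 x3=0xa2  N=0 Z=0
after  4: x0=0x0c x1=0x11 x2=0x11 x3=0x11  N=0 Z=0
after  5: x0=0xfb x1=0x11 x2=0x11 x3=0x11  N=1 Z=0
-- IRQ taken; context saved, return-PC = 6 --
mismatch: x1: reported 0x15 vs actual 0x11

BAD = x1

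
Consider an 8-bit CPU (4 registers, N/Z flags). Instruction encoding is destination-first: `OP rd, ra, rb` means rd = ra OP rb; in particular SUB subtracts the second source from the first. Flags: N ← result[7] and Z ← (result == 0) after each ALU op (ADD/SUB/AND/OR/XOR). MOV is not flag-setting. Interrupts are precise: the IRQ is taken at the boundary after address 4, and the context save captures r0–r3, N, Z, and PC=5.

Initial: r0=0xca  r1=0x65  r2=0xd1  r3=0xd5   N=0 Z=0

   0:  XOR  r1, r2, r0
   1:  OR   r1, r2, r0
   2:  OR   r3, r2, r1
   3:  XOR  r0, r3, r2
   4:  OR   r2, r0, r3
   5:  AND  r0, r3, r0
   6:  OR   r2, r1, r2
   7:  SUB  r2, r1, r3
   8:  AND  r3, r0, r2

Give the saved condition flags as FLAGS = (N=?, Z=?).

after  0: r0=0xca r1=0x1b r2=0xd1 r3=0xd5  N=0 Z=0
after  1: r0=0xca r1=0xdb r2=0xd1 r3=0xd5  N=1 Z=0
after  2: r0=0xca r1=0xdb r2=0xd1 r3=0xdb  N=1 Z=0
after  3: r0=0x0a r1=0xdb r2=0xd1 r3=0xdb  N=0 Z=0
after  4: r0=0x0a r1=0xdb r2=0xdb r3=0xdb  N=1 Z=0
-- IRQ taken; context saved, return-PC = 5 --

FLAGS = (N=1, Z=0)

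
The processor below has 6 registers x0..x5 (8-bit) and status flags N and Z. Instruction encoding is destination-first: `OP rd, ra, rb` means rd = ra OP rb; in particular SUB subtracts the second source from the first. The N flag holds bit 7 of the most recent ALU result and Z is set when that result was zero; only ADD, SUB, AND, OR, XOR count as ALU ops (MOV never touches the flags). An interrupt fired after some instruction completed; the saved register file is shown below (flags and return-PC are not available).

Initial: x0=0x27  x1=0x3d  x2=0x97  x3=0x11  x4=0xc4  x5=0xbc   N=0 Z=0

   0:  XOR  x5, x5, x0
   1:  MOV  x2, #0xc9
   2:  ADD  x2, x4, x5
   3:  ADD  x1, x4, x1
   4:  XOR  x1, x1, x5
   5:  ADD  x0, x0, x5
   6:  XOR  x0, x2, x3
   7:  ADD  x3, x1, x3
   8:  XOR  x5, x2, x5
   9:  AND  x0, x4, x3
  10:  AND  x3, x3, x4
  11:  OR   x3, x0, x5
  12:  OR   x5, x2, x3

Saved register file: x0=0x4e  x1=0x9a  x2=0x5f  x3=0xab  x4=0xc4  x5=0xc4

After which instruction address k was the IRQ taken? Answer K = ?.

after  0: x0=0x27 x1=0x3d x2=0x97 x3=0x11 x4=0xc4 x5=0x9b  N=1 Z=0
after  1: x0=0x27 x1=0x3d x2=0xc9 x3=0x11 x4=0xc4 x5=0x9b  N=1 Z=0
after  2: x0=0x27 x1=0x3d x2=0x5f x3=0x11 x4=0xc4 x5=0x9b  N=0 Z=0
after  3: x0=0x27 x1=0x01 x2=0x5f x3=0x11 x4=0xc4 x5=0x9b  N=0 Z=0
after  4: x0=0x27 x1=0x9a x2=0x5f x3=0x11 x4=0xc4 x5=0x9b  N=1 Z=0
after  5: x0=0xc2 x1=0x9a x2=0x5f x3=0x11 x4=0xc4 x5=0x9b  N=1 Z=0
after  6: x0=0x4e x1=0x9a x2=0x5f x3=0x11 x4=0xc4 x5=0x9b  N=0 Z=0
after  7: x0=0x4e x1=0x9a x2=0x5f x3=0xab x4=0xc4 x5=0x9b  N=1 Z=0
after  8: x0=0x4e x1=0x9a x2=0x5f x3=0xab x4=0xc4 x5=0xc4  N=1 Z=0
-- IRQ taken; context saved, return-PC = 9 --

K = 8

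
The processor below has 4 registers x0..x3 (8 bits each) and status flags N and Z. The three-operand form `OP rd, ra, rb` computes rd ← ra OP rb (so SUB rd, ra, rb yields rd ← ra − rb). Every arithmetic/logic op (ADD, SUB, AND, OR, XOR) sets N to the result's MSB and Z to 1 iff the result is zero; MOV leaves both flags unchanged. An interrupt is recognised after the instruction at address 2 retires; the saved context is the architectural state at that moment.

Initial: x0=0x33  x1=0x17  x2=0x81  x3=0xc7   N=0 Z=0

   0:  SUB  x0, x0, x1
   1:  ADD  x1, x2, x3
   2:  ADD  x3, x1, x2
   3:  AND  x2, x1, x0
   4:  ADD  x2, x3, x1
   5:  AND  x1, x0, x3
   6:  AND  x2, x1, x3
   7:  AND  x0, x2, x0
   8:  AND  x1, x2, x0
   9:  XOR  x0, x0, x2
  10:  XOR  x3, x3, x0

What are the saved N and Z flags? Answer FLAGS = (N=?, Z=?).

FLAGS = (N=1, Z=0)

after  0: x0=0x1c x1=0x17 x2=0x81 x3=0xc7  N=0 Z=0
after  1: x0=0x1c x1=0x48 x2=0x81 x3=0xc7  N=0 Z=0
after  2: x0=0x1c x1=0x48 x2=0x81 x3=0xc9  N=1 Z=0
-- IRQ taken; context saved, return-PC = 3 --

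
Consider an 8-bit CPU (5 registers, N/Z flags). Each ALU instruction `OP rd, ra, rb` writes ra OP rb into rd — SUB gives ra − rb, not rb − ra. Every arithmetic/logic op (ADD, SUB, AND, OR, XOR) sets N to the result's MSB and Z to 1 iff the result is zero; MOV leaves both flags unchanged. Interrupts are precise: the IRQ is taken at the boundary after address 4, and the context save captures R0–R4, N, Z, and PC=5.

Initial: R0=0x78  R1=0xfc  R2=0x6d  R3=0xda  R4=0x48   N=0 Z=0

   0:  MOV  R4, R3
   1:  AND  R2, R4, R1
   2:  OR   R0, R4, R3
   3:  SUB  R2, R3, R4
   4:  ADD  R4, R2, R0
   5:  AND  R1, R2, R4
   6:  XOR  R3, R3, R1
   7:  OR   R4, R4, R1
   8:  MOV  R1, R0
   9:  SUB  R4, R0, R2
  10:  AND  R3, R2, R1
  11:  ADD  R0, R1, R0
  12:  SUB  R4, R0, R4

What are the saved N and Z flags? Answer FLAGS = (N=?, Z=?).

FLAGS = (N=1, Z=0)

after  0: R0=0x78 R1=0xfc R2=0x6d R3=0xda R4=0xda  N=0 Z=0
after  1: R0=0x78 R1=0xfc R2=0xd8 R3=0xda R4=0xda  N=1 Z=0
after  2: R0=0xda R1=0xfc R2=0xd8 R3=0xda R4=0xda  N=1 Z=0
after  3: R0=0xda R1=0xfc R2=0x00 R3=0xda R4=0xda  N=0 Z=1
after  4: R0=0xda R1=0xfc R2=0x00 R3=0xda R4=0xda  N=1 Z=0
-- IRQ taken; context saved, return-PC = 5 --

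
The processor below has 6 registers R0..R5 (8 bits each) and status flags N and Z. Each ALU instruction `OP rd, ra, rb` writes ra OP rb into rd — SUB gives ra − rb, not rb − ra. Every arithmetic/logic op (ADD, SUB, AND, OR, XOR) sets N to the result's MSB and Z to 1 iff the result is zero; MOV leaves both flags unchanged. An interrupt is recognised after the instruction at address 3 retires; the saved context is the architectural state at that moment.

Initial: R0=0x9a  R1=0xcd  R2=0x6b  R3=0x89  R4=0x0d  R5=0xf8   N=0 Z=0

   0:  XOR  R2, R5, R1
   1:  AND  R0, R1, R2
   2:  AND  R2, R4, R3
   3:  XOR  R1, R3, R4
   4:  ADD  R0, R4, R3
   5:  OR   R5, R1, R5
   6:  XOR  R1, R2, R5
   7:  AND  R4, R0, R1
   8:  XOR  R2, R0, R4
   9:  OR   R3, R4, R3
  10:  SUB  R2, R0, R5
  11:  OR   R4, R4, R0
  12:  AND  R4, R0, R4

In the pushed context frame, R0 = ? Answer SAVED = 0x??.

SAVED = 0x05

after  0: R0=0x9a R1=0xcd R2=0x35 R3=0x89 R4=0x0d R5=0xf8  N=0 Z=0
after  1: R0=0x05 R1=0xcd R2=0x35 R3=0x89 R4=0x0d R5=0xf8  N=0 Z=0
after  2: R0=0x05 R1=0xcd R2=0x09 R3=0x89 R4=0x0d R5=0xf8  N=0 Z=0
after  3: R0=0x05 R1=0x84 R2=0x09 R3=0x89 R4=0x0d R5=0xf8  N=1 Z=0
-- IRQ taken; context saved, return-PC = 4 --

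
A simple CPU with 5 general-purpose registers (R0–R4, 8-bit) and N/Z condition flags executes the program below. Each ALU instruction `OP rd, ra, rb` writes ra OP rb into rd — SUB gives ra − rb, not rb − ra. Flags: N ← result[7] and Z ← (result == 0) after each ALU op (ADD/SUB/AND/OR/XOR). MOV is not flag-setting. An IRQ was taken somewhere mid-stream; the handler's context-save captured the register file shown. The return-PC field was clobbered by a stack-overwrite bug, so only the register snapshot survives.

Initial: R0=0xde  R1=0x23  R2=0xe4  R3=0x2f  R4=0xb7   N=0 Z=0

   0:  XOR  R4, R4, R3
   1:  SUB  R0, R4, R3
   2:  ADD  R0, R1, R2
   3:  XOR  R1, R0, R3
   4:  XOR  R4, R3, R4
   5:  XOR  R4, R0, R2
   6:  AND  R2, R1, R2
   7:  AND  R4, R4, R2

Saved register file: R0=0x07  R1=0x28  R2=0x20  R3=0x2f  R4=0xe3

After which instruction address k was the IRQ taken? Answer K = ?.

after  0: R0=0xde R1=0x23 R2=0xe4 R3=0x2f R4=0x98  N=1 Z=0
after  1: R0=0x69 R1=0x23 R2=0xe4 R3=0x2f R4=0x98  N=0 Z=0
after  2: R0=0x07 R1=0x23 R2=0xe4 R3=0x2f R4=0x98  N=0 Z=0
after  3: R0=0x07 R1=0x28 R2=0xe4 R3=0x2f R4=0x98  N=0 Z=0
after  4: R0=0x07 R1=0x28 R2=0xe4 R3=0x2f R4=0xb7  N=1 Z=0
after  5: R0=0x07 R1=0x28 R2=0xe4 R3=0x2f R4=0xe3  N=1 Z=0
after  6: R0=0x07 R1=0x28 R2=0x20 R3=0x2f R4=0xe3  N=0 Z=0
-- IRQ taken; context saved, return-PC = 7 --

K = 6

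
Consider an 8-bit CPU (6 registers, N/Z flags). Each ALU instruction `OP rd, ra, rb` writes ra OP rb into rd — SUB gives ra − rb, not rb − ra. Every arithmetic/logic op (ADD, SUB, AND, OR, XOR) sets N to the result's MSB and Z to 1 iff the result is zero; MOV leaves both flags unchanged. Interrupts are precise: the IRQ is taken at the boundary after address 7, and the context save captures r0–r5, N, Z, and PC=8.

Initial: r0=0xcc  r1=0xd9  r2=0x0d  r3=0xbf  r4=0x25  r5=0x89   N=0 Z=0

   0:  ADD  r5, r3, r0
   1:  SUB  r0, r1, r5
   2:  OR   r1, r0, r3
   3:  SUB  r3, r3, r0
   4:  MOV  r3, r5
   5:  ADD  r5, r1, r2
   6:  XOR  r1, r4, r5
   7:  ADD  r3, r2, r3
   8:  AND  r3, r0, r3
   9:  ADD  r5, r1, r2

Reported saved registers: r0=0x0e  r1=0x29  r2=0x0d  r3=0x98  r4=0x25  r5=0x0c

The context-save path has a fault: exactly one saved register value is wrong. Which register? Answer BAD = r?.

BAD = r0

after  0: r0=0xcc r1=0xd9 r2=0x0d r3=0xbf r4=0x25 r5=0x8b  N=1 Z=0
after  1: r0=0x4e r1=0xd9 r2=0x0d r3=0xbf r4=0x25 r5=0x8b  N=0 Z=0
after  2: r0=0x4e r1=0xff r2=0x0d r3=0xbf r4=0x25 r5=0x8b  N=1 Z=0
after  3: r0=0x4e r1=0xff r2=0x0d r3=0x71 r4=0x25 r5=0x8b  N=0 Z=0
after  4: r0=0x4e r1=0xff r2=0x0d r3=0x8b r4=0x25 r5=0x8b  N=0 Z=0
after  5: r0=0x4e r1=0xff r2=0x0d r3=0x8b r4=0x25 r5=0x0c  N=0 Z=0
after  6: r0=0x4e r1=0x29 r2=0x0d r3=0x8b r4=0x25 r5=0x0c  N=0 Z=0
after  7: r0=0x4e r1=0x29 r2=0x0d r3=0x98 r4=0x25 r5=0x0c  N=1 Z=0
-- IRQ taken; context saved, return-PC = 8 --
mismatch: r0: reported 0x0e vs actual 0x4e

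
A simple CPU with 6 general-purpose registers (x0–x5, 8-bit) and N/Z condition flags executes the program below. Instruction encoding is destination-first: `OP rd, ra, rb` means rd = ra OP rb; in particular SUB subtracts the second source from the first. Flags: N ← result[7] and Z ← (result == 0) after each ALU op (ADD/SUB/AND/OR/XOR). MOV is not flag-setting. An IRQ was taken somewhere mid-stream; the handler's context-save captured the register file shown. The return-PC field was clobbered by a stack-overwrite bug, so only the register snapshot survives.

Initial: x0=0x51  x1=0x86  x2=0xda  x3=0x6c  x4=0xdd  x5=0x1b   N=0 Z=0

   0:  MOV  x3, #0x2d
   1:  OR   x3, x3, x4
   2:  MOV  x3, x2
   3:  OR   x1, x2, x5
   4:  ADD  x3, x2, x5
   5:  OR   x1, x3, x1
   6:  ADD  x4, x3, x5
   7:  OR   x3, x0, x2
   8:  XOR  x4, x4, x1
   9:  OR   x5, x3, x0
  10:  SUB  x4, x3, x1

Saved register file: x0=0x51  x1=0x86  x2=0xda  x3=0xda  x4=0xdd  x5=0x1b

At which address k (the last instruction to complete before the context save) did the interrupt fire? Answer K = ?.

K = 2

after  0: x0=0x51 x1=0x86 x2=0xda x3=0x2d x4=0xdd x5=0x1b  N=0 Z=0
after  1: x0=0x51 x1=0x86 x2=0xda x3=0xfd x4=0xdd x5=0x1b  N=1 Z=0
after  2: x0=0x51 x1=0x86 x2=0xda x3=0xda x4=0xdd x5=0x1b  N=1 Z=0
-- IRQ taken; context saved, return-PC = 3 --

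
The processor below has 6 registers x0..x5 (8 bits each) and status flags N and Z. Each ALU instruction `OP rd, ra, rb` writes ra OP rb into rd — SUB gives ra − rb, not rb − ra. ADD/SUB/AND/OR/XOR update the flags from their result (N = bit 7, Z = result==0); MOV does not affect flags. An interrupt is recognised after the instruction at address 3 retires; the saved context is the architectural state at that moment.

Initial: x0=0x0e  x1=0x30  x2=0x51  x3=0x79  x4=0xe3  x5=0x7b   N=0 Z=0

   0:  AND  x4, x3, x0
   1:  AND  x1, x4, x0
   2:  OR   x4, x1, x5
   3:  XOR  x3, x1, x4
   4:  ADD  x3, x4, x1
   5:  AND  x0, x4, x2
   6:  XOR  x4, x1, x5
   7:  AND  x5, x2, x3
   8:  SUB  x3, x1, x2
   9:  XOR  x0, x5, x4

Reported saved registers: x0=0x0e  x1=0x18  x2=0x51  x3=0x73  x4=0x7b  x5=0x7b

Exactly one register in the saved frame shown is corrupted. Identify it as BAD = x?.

BAD = x1

after  0: x0=0x0e x1=0x30 x2=0x51 x3=0x79 x4=0x08 x5=0x7b  N=0 Z=0
after  1: x0=0x0e x1=0x08 x2=0x51 x3=0x79 x4=0x08 x5=0x7b  N=0 Z=0
after  2: x0=0x0e x1=0x08 x2=0x51 x3=0x79 x4=0x7b x5=0x7b  N=0 Z=0
after  3: x0=0x0e x1=0x08 x2=0x51 x3=0x73 x4=0x7b x5=0x7b  N=0 Z=0
-- IRQ taken; context saved, return-PC = 4 --
mismatch: x1: reported 0x18 vs actual 0x08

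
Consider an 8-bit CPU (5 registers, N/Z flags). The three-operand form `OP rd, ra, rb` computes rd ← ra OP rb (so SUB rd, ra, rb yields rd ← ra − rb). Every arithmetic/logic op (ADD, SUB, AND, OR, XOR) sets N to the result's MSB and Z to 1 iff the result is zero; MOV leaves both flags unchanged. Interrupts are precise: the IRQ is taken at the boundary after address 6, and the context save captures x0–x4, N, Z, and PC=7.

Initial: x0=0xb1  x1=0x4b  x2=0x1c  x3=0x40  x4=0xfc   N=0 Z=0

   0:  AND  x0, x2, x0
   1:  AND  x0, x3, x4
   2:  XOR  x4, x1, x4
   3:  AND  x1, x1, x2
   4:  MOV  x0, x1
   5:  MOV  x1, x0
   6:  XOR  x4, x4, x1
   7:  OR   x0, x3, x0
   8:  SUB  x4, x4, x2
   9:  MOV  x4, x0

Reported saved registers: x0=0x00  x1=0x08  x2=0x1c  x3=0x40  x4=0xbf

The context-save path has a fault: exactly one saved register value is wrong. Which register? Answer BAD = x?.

after  0: x0=0x10 x1=0x4b x2=0x1c x3=0x40 x4=0xfc  N=0 Z=0
after  1: x0=0x40 x1=0x4b x2=0x1c x3=0x40 x4=0xfc  N=0 Z=0
after  2: x0=0x40 x1=0x4b x2=0x1c x3=0x40 x4=0xb7  N=1 Z=0
after  3: x0=0x40 x1=0x08 x2=0x1c x3=0x40 x4=0xb7  N=0 Z=0
after  4: x0=0x08 x1=0x08 x2=0x1c x3=0x40 x4=0xb7  N=0 Z=0
after  5: x0=0x08 x1=0x08 x2=0x1c x3=0x40 x4=0xb7  N=0 Z=0
after  6: x0=0x08 x1=0x08 x2=0x1c x3=0x40 x4=0xbf  N=1 Z=0
-- IRQ taken; context saved, return-PC = 7 --
mismatch: x0: reported 0x00 vs actual 0x08

BAD = x0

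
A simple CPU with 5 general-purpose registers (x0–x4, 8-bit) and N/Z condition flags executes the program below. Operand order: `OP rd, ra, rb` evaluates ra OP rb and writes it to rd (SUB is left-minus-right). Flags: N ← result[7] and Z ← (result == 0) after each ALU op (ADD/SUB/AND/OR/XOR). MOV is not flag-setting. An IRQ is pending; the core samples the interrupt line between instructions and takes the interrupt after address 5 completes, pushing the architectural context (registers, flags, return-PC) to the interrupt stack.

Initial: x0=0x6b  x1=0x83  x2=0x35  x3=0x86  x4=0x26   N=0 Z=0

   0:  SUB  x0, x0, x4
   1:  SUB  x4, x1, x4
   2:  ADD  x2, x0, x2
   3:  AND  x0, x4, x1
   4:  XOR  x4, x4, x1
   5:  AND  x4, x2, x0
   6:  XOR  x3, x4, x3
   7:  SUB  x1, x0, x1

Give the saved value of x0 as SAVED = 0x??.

SAVED = 0x01

after  0: x0=0x45 x1=0x83 x2=0x35 x3=0x86 x4=0x26  N=0 Z=0
after  1: x0=0x45 x1=0x83 x2=0x35 x3=0x86 x4=0x5d  N=0 Z=0
after  2: x0=0x45 x1=0x83 x2=0x7a x3=0x86 x4=0x5d  N=0 Z=0
after  3: x0=0x01 x1=0x83 x2=0x7a x3=0x86 x4=0x5d  N=0 Z=0
after  4: x0=0x01 x1=0x83 x2=0x7a x3=0x86 x4=0xde  N=1 Z=0
after  5: x0=0x01 x1=0x83 x2=0x7a x3=0x86 x4=0x00  N=0 Z=1
-- IRQ taken; context saved, return-PC = 6 --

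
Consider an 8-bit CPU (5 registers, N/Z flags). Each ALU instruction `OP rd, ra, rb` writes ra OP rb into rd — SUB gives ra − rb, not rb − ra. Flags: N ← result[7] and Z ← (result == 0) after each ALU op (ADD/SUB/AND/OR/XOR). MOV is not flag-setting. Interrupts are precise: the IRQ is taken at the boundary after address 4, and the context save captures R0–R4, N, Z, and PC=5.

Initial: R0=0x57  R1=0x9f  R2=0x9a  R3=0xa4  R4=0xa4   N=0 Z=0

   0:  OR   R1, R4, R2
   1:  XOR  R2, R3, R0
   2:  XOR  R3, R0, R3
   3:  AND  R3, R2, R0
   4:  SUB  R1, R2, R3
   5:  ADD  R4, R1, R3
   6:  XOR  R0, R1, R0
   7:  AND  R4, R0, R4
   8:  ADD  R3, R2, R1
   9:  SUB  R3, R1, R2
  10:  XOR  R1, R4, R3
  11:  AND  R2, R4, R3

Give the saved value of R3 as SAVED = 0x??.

SAVED = 0x53

after  0: R0=0x57 R1=0xbe R2=0x9a R3=0xa4 R4=0xa4  N=1 Z=0
after  1: R0=0x57 R1=0xbe R2=0xf3 R3=0xa4 R4=0xa4  N=1 Z=0
after  2: R0=0x57 R1=0xbe R2=0xf3 R3=0xf3 R4=0xa4  N=1 Z=0
after  3: R0=0x57 R1=0xbe R2=0xf3 R3=0x53 R4=0xa4  N=0 Z=0
after  4: R0=0x57 R1=0xa0 R2=0xf3 R3=0x53 R4=0xa4  N=1 Z=0
-- IRQ taken; context saved, return-PC = 5 --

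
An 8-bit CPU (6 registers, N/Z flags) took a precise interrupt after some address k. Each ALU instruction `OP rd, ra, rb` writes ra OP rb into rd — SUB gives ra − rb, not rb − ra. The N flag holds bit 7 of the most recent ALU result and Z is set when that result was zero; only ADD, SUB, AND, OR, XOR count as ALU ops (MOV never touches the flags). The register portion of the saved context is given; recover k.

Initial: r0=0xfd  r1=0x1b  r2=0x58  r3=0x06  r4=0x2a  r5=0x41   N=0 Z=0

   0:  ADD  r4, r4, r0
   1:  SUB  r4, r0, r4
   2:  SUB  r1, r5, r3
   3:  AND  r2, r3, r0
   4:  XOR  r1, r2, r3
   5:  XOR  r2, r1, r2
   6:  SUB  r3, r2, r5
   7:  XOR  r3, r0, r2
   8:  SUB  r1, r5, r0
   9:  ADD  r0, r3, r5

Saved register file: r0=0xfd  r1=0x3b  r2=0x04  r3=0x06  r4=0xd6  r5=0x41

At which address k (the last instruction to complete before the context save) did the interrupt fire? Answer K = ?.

after  0: r0=0xfd r1=0x1b r2=0x58 r3=0x06 r4=0x27 r5=0x41  N=0 Z=0
after  1: r0=0xfd r1=0x1b r2=0x58 r3=0x06 r4=0xd6 r5=0x41  N=1 Z=0
after  2: r0=0xfd r1=0x3b r2=0x58 r3=0x06 r4=0xd6 r5=0x41  N=0 Z=0
after  3: r0=0xfd r1=0x3b r2=0x04 r3=0x06 r4=0xd6 r5=0x41  N=0 Z=0
-- IRQ taken; context saved, return-PC = 4 --

K = 3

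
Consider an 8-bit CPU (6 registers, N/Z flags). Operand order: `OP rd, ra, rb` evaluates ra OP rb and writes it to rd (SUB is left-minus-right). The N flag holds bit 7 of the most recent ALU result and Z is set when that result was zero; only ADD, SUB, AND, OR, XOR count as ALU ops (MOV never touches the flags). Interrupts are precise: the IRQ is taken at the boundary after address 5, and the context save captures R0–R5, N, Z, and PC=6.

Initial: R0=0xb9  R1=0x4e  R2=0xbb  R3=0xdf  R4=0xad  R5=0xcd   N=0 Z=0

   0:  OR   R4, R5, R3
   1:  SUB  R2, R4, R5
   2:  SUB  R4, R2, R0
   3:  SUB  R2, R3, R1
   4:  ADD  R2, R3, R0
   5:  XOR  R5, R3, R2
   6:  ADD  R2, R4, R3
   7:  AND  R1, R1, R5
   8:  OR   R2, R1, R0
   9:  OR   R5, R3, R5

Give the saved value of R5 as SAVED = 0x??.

after  0: R0=0xb9 R1=0x4e R2=0xbb R3=0xdf R4=0xdf R5=0xcd  N=1 Z=0
after  1: R0=0xb9 R1=0x4e R2=0x12 R3=0xdf R4=0xdf R5=0xcd  N=0 Z=0
after  2: R0=0xb9 R1=0x4e R2=0x12 R3=0xdf R4=0x59 R5=0xcd  N=0 Z=0
after  3: R0=0xb9 R1=0x4e R2=0x91 R3=0xdf R4=0x59 R5=0xcd  N=1 Z=0
after  4: R0=0xb9 R1=0x4e R2=0x98 R3=0xdf R4=0x59 R5=0xcd  N=1 Z=0
after  5: R0=0xb9 R1=0x4e R2=0x98 R3=0xdf R4=0x59 R5=0x47  N=0 Z=0
-- IRQ taken; context saved, return-PC = 6 --

SAVED = 0x47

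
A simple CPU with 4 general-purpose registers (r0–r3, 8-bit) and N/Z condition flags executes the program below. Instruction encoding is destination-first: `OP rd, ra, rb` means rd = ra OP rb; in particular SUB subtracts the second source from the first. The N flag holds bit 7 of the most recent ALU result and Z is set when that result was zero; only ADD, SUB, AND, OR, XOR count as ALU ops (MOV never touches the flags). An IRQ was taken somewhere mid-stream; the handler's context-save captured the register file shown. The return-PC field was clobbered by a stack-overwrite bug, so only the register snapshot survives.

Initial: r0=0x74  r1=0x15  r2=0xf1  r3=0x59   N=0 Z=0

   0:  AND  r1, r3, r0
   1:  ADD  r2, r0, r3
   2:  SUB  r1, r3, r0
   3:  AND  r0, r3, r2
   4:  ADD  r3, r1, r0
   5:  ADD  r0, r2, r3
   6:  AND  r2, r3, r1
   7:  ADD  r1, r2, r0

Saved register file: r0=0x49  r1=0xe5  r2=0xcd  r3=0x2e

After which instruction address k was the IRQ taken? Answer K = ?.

K = 4

after  0: r0=0x74 r1=0x50 r2=0xf1 r3=0x59  N=0 Z=0
after  1: r0=0x74 r1=0x50 r2=0xcd r3=0x59  N=1 Z=0
after  2: r0=0x74 r1=0xe5 r2=0xcd r3=0x59  N=1 Z=0
after  3: r0=0x49 r1=0xe5 r2=0xcd r3=0x59  N=0 Z=0
after  4: r0=0x49 r1=0xe5 r2=0xcd r3=0x2e  N=0 Z=0
-- IRQ taken; context saved, return-PC = 5 --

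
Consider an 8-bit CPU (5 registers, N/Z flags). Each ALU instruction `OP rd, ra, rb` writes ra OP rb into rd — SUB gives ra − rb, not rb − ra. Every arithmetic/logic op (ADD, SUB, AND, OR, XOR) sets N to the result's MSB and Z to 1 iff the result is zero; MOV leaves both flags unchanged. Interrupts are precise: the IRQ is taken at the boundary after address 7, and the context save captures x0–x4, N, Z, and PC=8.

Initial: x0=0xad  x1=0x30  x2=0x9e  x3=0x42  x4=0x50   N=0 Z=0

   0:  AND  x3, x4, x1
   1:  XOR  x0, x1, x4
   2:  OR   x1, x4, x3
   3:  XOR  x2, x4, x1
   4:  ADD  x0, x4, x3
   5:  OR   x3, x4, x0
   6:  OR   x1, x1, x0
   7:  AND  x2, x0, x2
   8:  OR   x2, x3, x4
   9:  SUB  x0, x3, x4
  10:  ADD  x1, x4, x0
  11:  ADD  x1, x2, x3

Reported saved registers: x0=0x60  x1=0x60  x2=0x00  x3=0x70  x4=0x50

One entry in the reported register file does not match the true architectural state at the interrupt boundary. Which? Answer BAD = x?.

BAD = x1

after  0: x0=0xad x1=0x30 x2=0x9e x3=0x10 x4=0x50  N=0 Z=0
after  1: x0=0x60 x1=0x30 x2=0x9e x3=0x10 x4=0x50  N=0 Z=0
after  2: x0=0x60 x1=0x50 x2=0x9e x3=0x10 x4=0x50  N=0 Z=0
after  3: x0=0x60 x1=0x50 x2=0x00 x3=0x10 x4=0x50  N=0 Z=1
after  4: x0=0x60 x1=0x50 x2=0x00 x3=0x10 x4=0x50  N=0 Z=0
after  5: x0=0x60 x1=0x50 x2=0x00 x3=0x70 x4=0x50  N=0 Z=0
after  6: x0=0x60 x1=0x70 x2=0x00 x3=0x70 x4=0x50  N=0 Z=0
after  7: x0=0x60 x1=0x70 x2=0x00 x3=0x70 x4=0x50  N=0 Z=1
-- IRQ taken; context saved, return-PC = 8 --
mismatch: x1: reported 0x60 vs actual 0x70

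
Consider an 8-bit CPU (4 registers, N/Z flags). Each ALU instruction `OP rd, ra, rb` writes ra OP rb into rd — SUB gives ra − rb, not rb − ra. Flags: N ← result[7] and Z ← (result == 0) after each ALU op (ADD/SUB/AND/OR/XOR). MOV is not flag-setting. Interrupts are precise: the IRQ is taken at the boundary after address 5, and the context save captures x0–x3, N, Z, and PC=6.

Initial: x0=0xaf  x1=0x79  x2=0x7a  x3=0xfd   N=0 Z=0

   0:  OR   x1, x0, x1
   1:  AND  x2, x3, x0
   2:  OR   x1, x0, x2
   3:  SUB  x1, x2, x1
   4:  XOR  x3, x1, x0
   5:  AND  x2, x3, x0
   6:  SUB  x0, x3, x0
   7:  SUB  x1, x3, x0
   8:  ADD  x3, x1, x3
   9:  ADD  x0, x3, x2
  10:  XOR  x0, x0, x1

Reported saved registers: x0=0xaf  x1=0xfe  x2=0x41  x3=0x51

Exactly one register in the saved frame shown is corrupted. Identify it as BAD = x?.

BAD = x2

after  0: x0=0xaf x1=0xff x2=0x7a x3=0xfd  N=1 Z=0
after  1: x0=0xaf x1=0xff x2=0xad x3=0xfd  N=1 Z=0
after  2: x0=0xaf x1=0xaf x2=0xad x3=0xfd  N=1 Z=0
after  3: x0=0xaf x1=0xfe x2=0xad x3=0xfd  N=1 Z=0
after  4: x0=0xaf x1=0xfe x2=0xad x3=0x51  N=0 Z=0
after  5: x0=0xaf x1=0xfe x2=0x01 x3=0x51  N=0 Z=0
-- IRQ taken; context saved, return-PC = 6 --
mismatch: x2: reported 0x41 vs actual 0x01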